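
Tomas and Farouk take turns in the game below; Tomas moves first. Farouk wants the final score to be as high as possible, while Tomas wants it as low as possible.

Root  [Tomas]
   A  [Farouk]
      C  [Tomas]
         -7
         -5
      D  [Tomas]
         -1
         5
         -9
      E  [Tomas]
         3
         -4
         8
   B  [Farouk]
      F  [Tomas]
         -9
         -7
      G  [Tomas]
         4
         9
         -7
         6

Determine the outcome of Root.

C (Tomas): min(-7, -5) = -7
D (Tomas): min(-1, 5, -9) = -9
E (Tomas): min(3, -4, 8) = -4
A (Farouk): max(-7, -9, -4) = -4
F (Tomas): min(-9, -7) = -9
G (Tomas): min(4, 9, -7, 6) = -7
B (Farouk): max(-9, -7) = -7
Root (Tomas): min(-4, -7) = -7

-7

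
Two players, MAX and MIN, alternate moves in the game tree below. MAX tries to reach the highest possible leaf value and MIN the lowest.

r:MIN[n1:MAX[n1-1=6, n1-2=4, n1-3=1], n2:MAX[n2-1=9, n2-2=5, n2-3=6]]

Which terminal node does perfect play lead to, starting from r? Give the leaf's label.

n1 (MAX): max(6, 4, 1) = 6
n2 (MAX): max(9, 5, 6) = 9
r (MIN): min(6, 9) = 6
At r, MIN picks n1 (lowest: 6).
At n1, MAX picks n1-1 (highest: 6).
Terminal value 6.

n1-1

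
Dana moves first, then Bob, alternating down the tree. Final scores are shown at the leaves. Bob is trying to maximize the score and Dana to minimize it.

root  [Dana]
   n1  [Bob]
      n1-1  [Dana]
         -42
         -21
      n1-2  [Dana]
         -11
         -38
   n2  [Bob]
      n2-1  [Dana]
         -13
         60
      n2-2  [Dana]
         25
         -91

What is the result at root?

n1-1 (Dana): min(-42, -21) = -42
n1-2 (Dana): min(-11, -38) = -38
n1 (Bob): max(-42, -38) = -38
n2-1 (Dana): min(-13, 60) = -13
n2-2 (Dana): min(25, -91) = -91
n2 (Bob): max(-13, -91) = -13
root (Dana): min(-38, -13) = -38

-38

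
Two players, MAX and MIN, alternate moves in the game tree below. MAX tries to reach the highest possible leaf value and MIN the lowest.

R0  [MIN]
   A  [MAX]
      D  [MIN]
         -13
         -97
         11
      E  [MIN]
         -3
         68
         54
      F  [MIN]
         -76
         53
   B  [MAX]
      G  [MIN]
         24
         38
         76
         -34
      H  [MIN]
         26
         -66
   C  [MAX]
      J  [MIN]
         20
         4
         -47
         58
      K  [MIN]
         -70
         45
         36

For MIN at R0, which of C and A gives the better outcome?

C

J (MIN): min(20, 4, -47, 58) = -47
K (MIN): min(-70, 45, 36) = -70
C (MAX): max(-47, -70) = -47
D (MIN): min(-13, -97, 11) = -97
E (MIN): min(-3, 68, 54) = -3
F (MIN): min(-76, 53) = -76
A (MAX): max(-97, -3, -76) = -3
MIN prefers the lower value; C=-47, A=-3. C is better since -47 < -3.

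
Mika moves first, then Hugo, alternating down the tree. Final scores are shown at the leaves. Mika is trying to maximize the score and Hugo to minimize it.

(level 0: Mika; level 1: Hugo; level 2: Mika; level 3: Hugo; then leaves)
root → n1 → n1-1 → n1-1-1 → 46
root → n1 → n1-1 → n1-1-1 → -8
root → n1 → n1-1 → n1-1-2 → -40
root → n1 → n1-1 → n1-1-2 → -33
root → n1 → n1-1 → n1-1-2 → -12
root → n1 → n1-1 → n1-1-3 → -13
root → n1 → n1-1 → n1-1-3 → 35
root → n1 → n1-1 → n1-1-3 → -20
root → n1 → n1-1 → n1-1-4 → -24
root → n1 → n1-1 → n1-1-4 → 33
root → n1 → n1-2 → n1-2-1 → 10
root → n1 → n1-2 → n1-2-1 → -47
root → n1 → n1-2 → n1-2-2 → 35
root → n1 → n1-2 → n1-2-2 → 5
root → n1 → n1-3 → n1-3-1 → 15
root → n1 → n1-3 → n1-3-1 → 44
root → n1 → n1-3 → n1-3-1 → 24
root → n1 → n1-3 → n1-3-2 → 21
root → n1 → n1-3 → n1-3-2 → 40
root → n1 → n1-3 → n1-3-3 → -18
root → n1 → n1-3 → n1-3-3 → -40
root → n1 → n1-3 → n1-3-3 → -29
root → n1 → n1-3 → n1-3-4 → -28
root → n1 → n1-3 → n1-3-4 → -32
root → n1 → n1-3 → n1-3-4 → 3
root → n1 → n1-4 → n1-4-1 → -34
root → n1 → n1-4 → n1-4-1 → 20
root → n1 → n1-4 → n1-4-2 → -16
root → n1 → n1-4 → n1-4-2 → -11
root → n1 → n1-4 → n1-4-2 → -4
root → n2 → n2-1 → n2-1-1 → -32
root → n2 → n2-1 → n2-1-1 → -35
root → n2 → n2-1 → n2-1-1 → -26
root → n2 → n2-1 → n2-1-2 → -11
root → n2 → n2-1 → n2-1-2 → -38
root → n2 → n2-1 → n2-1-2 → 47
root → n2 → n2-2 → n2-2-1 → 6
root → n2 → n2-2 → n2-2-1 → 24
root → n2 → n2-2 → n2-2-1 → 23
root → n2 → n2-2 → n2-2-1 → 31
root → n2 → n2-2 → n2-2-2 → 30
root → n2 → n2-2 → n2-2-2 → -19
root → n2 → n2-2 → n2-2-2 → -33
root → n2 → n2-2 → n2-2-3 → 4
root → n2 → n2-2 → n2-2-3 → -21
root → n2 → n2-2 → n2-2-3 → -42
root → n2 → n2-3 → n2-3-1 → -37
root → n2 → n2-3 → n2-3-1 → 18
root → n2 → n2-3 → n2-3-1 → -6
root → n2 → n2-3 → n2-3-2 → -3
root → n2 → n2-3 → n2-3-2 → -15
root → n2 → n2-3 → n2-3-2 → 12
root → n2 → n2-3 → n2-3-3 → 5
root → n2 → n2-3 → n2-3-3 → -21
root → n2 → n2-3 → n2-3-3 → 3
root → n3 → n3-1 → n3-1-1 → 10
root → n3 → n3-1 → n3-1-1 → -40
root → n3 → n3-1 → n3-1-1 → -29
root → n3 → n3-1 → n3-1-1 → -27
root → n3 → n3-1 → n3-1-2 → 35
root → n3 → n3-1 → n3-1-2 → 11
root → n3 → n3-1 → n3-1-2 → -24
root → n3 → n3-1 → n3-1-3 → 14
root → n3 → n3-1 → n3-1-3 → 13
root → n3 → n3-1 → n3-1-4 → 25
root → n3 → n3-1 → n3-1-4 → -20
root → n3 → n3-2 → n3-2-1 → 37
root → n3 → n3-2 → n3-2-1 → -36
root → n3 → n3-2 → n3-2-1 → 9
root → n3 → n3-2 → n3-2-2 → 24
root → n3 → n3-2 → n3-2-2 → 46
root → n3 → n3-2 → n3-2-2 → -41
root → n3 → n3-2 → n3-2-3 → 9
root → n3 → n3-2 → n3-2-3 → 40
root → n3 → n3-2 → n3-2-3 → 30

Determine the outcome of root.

n1-1-1 (Hugo): min(46, -8) = -8
n1-1-2 (Hugo): min(-40, -33, -12) = -40
n1-1-3 (Hugo): min(-13, 35, -20) = -20
n1-1-4 (Hugo): min(-24, 33) = -24
n1-1 (Mika): max(-8, -40, -20, -24) = -8
n1-2-1 (Hugo): min(10, -47) = -47
n1-2-2 (Hugo): min(35, 5) = 5
n1-2 (Mika): max(-47, 5) = 5
n1-3-1 (Hugo): min(15, 44, 24) = 15
n1-3-2 (Hugo): min(21, 40) = 21
n1-3-3 (Hugo): min(-18, -40, -29) = -40
n1-3-4 (Hugo): min(-28, -32, 3) = -32
n1-3 (Mika): max(15, 21, -40, -32) = 21
n1-4-1 (Hugo): min(-34, 20) = -34
n1-4-2 (Hugo): min(-16, -11, -4) = -16
n1-4 (Mika): max(-34, -16) = -16
n1 (Hugo): min(-8, 5, 21, -16) = -16
n2-1-1 (Hugo): min(-32, -35, -26) = -35
n2-1-2 (Hugo): min(-11, -38, 47) = -38
n2-1 (Mika): max(-35, -38) = -35
n2-2-1 (Hugo): min(6, 24, 23, 31) = 6
n2-2-2 (Hugo): min(30, -19, -33) = -33
n2-2-3 (Hugo): min(4, -21, -42) = -42
n2-2 (Mika): max(6, -33, -42) = 6
n2-3-1 (Hugo): min(-37, 18, -6) = -37
n2-3-2 (Hugo): min(-3, -15, 12) = -15
n2-3-3 (Hugo): min(5, -21, 3) = -21
n2-3 (Mika): max(-37, -15, -21) = -15
n2 (Hugo): min(-35, 6, -15) = -35
n3-1-1 (Hugo): min(10, -40, -29, -27) = -40
n3-1-2 (Hugo): min(35, 11, -24) = -24
n3-1-3 (Hugo): min(14, 13) = 13
n3-1-4 (Hugo): min(25, -20) = -20
n3-1 (Mika): max(-40, -24, 13, -20) = 13
n3-2-1 (Hugo): min(37, -36, 9) = -36
n3-2-2 (Hugo): min(24, 46, -41) = -41
n3-2-3 (Hugo): min(9, 40, 30) = 9
n3-2 (Mika): max(-36, -41, 9) = 9
n3 (Hugo): min(13, 9) = 9
root (Mika): max(-16, -35, 9) = 9

9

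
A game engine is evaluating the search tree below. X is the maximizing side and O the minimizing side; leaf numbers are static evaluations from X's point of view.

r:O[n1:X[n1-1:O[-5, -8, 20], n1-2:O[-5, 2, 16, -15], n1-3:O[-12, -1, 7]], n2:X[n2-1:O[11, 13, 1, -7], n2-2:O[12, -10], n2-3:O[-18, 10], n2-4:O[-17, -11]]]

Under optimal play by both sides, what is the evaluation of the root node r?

-8

n1-1 (O): min(-5, -8, 20) = -8
n1-2 (O): min(-5, 2, 16, -15) = -15
n1-3 (O): min(-12, -1, 7) = -12
n1 (X): max(-8, -15, -12) = -8
n2-1 (O): min(11, 13, 1, -7) = -7
n2-2 (O): min(12, -10) = -10
n2-3 (O): min(-18, 10) = -18
n2-4 (O): min(-17, -11) = -17
n2 (X): max(-7, -10, -18, -17) = -7
r (O): min(-8, -7) = -8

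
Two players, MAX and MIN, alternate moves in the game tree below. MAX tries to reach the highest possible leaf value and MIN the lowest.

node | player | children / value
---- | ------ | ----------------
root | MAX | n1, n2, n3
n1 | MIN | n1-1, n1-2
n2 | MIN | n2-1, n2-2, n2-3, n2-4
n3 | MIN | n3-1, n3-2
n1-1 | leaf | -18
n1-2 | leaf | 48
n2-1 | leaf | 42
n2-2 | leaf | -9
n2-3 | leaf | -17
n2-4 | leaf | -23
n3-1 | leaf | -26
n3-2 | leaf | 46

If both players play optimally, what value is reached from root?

-18

n1 (MIN): min(-18, 48) = -18
n2 (MIN): min(42, -9, -17, -23) = -23
n3 (MIN): min(-26, 46) = -26
root (MAX): max(-18, -23, -26) = -18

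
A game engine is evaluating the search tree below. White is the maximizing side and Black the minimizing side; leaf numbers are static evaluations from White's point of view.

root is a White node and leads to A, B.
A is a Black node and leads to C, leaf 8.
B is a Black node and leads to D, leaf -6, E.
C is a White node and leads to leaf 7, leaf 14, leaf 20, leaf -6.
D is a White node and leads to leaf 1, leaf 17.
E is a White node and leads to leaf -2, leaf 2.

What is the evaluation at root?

8

C (White): max(7, 14, 20, -6) = 20
A (Black): min(20, 8) = 8
D (White): max(1, 17) = 17
E (White): max(-2, 2) = 2
B (Black): min(17, -6, 2) = -6
root (White): max(8, -6) = 8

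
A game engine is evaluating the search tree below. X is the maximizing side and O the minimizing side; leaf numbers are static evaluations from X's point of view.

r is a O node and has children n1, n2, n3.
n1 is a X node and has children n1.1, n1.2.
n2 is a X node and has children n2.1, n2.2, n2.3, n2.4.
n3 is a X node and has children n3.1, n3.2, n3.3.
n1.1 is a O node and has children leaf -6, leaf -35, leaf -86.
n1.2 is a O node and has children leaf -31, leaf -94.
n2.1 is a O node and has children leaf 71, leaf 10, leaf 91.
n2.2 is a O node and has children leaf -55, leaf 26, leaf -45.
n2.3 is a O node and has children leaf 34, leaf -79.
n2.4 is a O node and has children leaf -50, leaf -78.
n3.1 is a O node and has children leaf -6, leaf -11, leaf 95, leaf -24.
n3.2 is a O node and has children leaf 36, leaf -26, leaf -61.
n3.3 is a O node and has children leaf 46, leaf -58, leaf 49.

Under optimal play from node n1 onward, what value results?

-86

n1.1 (O): min(-6, -35, -86) = -86
n1.2 (O): min(-31, -94) = -94
n1 (X): max(-86, -94) = -86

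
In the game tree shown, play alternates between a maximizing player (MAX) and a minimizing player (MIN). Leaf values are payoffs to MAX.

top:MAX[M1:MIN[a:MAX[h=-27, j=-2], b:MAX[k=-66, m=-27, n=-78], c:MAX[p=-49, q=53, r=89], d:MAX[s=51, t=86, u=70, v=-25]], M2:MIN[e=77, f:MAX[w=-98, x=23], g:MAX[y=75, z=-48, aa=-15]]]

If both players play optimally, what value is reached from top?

23

a (MAX): max(-27, -2) = -2
b (MAX): max(-66, -27, -78) = -27
c (MAX): max(-49, 53, 89) = 89
d (MAX): max(51, 86, 70, -25) = 86
M1 (MIN): min(-2, -27, 89, 86) = -27
f (MAX): max(-98, 23) = 23
g (MAX): max(75, -48, -15) = 75
M2 (MIN): min(77, 23, 75) = 23
top (MAX): max(-27, 23) = 23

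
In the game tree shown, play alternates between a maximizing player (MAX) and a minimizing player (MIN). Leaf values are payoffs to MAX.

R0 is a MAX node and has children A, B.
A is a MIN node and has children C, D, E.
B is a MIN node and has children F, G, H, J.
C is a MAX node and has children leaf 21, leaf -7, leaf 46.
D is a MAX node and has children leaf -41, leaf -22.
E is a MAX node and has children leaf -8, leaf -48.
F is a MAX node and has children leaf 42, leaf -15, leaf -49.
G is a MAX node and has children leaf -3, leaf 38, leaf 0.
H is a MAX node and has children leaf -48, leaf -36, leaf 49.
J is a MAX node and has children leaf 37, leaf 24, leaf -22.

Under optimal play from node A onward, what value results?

C (MAX): max(21, -7, 46) = 46
D (MAX): max(-41, -22) = -22
E (MAX): max(-8, -48) = -8
A (MIN): min(46, -22, -8) = -22

-22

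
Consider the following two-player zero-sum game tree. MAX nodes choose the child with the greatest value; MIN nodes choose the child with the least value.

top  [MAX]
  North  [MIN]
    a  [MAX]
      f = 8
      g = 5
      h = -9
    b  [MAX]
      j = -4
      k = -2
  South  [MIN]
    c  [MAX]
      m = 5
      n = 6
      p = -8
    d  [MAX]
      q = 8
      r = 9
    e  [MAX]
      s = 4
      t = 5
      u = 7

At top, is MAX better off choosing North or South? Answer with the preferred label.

South

a (MAX): max(8, 5, -9) = 8
b (MAX): max(-4, -2) = -2
North (MIN): min(8, -2) = -2
c (MAX): max(5, 6, -8) = 6
d (MAX): max(8, 9) = 9
e (MAX): max(4, 5, 7) = 7
South (MIN): min(6, 9, 7) = 6
MAX prefers the higher value; North=-2, South=6. South is better since 6 > -2.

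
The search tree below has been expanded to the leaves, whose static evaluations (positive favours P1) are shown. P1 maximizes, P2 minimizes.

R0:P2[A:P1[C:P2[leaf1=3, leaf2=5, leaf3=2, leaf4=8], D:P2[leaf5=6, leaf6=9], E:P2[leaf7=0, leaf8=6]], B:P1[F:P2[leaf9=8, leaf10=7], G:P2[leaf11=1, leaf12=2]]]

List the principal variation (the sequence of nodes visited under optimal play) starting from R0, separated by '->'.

C (P2): min(3, 5, 2, 8) = 2
D (P2): min(6, 9) = 6
E (P2): min(0, 6) = 0
A (P1): max(2, 6, 0) = 6
F (P2): min(8, 7) = 7
G (P2): min(1, 2) = 1
B (P1): max(7, 1) = 7
R0 (P2): min(6, 7) = 6
At R0, P2 picks A (lowest: 6).
At A, P1 picks D (highest: 6).
At D, P2 picks leaf5 (lowest: 6).
Terminal value 6.

R0 -> A -> D -> leaf5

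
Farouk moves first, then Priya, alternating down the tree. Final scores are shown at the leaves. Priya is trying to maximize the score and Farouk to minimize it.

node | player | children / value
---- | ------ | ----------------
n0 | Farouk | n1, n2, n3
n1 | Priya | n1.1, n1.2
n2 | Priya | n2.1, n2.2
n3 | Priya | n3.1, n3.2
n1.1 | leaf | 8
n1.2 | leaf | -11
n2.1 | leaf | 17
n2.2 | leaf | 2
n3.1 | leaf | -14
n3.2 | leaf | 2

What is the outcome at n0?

2

n1 (Priya): max(8, -11) = 8
n2 (Priya): max(17, 2) = 17
n3 (Priya): max(-14, 2) = 2
n0 (Farouk): min(8, 17, 2) = 2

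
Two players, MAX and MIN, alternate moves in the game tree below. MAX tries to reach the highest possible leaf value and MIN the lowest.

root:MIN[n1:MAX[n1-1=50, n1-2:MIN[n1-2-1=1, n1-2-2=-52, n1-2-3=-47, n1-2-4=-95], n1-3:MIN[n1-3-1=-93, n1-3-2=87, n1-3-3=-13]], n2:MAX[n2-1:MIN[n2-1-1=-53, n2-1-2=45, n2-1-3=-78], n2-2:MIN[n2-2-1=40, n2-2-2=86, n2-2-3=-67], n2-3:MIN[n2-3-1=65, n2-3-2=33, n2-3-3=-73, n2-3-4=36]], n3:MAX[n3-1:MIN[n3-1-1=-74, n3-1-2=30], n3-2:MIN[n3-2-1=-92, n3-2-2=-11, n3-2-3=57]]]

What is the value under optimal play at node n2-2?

-67

n2-2 (MIN): min(40, 86, -67) = -67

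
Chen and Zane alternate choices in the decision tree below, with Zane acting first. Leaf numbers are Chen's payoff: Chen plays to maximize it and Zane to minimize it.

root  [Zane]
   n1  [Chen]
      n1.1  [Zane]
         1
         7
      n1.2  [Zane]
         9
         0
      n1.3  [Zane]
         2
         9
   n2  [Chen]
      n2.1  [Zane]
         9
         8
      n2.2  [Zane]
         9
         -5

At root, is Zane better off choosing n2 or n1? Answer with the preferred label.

n1

n2.1 (Zane): min(9, 8) = 8
n2.2 (Zane): min(9, -5) = -5
n2 (Chen): max(8, -5) = 8
n1.1 (Zane): min(1, 7) = 1
n1.2 (Zane): min(9, 0) = 0
n1.3 (Zane): min(2, 9) = 2
n1 (Chen): max(1, 0, 2) = 2
Zane prefers the lower value; n2=8, n1=2. n1 is better since 2 < 8.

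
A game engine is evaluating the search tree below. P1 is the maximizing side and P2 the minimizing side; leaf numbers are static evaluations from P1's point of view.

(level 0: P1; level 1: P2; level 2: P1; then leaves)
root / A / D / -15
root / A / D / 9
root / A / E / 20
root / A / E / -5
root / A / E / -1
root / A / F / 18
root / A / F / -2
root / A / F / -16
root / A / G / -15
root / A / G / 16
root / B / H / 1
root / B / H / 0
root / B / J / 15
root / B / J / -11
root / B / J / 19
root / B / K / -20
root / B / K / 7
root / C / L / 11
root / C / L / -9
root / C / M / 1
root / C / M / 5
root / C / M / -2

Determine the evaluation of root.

D (P1): max(-15, 9) = 9
E (P1): max(20, -5, -1) = 20
F (P1): max(18, -2, -16) = 18
G (P1): max(-15, 16) = 16
A (P2): min(9, 20, 18, 16) = 9
H (P1): max(1, 0) = 1
J (P1): max(15, -11, 19) = 19
K (P1): max(-20, 7) = 7
B (P2): min(1, 19, 7) = 1
L (P1): max(11, -9) = 11
M (P1): max(1, 5, -2) = 5
C (P2): min(11, 5) = 5
root (P1): max(9, 1, 5) = 9

9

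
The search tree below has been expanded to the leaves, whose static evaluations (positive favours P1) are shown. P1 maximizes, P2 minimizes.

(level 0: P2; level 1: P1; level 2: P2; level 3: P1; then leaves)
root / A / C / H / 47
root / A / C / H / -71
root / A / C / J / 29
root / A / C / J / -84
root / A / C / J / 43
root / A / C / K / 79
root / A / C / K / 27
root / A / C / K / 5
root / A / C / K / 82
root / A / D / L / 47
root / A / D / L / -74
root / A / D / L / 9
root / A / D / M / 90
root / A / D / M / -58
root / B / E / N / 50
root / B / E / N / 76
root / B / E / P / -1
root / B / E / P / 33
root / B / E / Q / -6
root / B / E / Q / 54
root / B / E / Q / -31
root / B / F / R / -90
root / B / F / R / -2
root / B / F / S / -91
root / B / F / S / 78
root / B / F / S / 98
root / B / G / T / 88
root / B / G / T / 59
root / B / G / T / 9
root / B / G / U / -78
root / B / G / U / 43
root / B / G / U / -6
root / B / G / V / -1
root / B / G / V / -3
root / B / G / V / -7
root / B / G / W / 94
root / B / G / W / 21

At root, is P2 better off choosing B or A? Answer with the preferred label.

N (P1): max(50, 76) = 76
P (P1): max(-1, 33) = 33
Q (P1): max(-6, 54, -31) = 54
E (P2): min(76, 33, 54) = 33
R (P1): max(-90, -2) = -2
S (P1): max(-91, 78, 98) = 98
F (P2): min(-2, 98) = -2
T (P1): max(88, 59, 9) = 88
U (P1): max(-78, 43, -6) = 43
V (P1): max(-1, -3, -7) = -1
W (P1): max(94, 21) = 94
G (P2): min(88, 43, -1, 94) = -1
B (P1): max(33, -2, -1) = 33
H (P1): max(47, -71) = 47
J (P1): max(29, -84, 43) = 43
K (P1): max(79, 27, 5, 82) = 82
C (P2): min(47, 43, 82) = 43
L (P1): max(47, -74, 9) = 47
M (P1): max(90, -58) = 90
D (P2): min(47, 90) = 47
A (P1): max(43, 47) = 47
P2 prefers the lower value; B=33, A=47. B is better since 33 < 47.

B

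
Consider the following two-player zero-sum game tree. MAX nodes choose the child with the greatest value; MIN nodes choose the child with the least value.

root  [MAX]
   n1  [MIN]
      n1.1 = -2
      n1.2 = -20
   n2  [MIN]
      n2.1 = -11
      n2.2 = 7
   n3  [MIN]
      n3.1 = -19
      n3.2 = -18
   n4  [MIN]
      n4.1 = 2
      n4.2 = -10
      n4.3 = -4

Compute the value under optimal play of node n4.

-10

n4 (MIN): min(2, -10, -4) = -10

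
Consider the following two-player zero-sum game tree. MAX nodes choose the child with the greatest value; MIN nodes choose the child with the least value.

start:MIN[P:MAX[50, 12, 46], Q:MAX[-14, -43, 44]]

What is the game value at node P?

P (MAX): max(50, 12, 46) = 50

50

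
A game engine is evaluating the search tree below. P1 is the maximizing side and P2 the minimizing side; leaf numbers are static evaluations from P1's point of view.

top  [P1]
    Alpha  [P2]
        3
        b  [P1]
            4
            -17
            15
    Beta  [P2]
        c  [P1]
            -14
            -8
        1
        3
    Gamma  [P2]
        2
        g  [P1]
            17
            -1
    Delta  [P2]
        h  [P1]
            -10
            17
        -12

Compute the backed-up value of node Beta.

-8

c (P1): max(-14, -8) = -8
Beta (P2): min(-8, 1, 3) = -8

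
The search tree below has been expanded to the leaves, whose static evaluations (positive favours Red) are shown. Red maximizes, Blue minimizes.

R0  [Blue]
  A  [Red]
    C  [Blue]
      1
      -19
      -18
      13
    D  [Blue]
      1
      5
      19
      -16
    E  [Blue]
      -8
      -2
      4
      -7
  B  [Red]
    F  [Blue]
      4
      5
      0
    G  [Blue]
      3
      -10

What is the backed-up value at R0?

C (Blue): min(1, -19, -18, 13) = -19
D (Blue): min(1, 5, 19, -16) = -16
E (Blue): min(-8, -2, 4, -7) = -8
A (Red): max(-19, -16, -8) = -8
F (Blue): min(4, 5, 0) = 0
G (Blue): min(3, -10) = -10
B (Red): max(0, -10) = 0
R0 (Blue): min(-8, 0) = -8

-8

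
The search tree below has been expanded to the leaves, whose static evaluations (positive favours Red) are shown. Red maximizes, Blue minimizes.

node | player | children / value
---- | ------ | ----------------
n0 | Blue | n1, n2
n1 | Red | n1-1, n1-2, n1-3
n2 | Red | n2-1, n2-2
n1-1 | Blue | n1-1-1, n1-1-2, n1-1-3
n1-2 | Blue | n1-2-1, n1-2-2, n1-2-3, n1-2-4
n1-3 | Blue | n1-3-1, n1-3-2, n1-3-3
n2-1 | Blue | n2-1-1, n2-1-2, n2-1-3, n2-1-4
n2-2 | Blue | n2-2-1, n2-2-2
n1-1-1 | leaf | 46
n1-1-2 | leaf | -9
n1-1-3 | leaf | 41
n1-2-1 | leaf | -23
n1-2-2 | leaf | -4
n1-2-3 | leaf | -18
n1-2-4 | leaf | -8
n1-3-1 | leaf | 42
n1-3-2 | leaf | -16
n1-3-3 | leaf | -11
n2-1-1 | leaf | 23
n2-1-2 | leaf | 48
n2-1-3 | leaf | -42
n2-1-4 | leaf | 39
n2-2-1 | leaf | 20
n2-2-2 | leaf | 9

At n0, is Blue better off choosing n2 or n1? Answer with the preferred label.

n1

n2-1 (Blue): min(23, 48, -42, 39) = -42
n2-2 (Blue): min(20, 9) = 9
n2 (Red): max(-42, 9) = 9
n1-1 (Blue): min(46, -9, 41) = -9
n1-2 (Blue): min(-23, -4, -18, -8) = -23
n1-3 (Blue): min(42, -16, -11) = -16
n1 (Red): max(-9, -23, -16) = -9
Blue prefers the lower value; n2=9, n1=-9. n1 is better since -9 < 9.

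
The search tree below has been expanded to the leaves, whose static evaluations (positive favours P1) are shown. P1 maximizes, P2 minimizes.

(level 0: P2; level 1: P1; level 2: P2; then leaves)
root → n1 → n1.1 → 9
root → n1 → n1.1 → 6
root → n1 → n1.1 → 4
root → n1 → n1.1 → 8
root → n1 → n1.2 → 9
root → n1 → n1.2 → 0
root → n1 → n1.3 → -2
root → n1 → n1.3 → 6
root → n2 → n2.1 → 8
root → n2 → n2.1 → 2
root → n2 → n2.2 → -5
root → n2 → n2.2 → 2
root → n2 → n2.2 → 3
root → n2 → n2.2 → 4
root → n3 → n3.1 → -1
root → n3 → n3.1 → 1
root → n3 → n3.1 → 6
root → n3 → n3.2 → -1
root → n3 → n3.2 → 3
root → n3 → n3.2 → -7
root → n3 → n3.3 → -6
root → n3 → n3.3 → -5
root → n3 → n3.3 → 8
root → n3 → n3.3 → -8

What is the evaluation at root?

n1.1 (P2): min(9, 6, 4, 8) = 4
n1.2 (P2): min(9, 0) = 0
n1.3 (P2): min(-2, 6) = -2
n1 (P1): max(4, 0, -2) = 4
n2.1 (P2): min(8, 2) = 2
n2.2 (P2): min(-5, 2, 3, 4) = -5
n2 (P1): max(2, -5) = 2
n3.1 (P2): min(-1, 1, 6) = -1
n3.2 (P2): min(-1, 3, -7) = -7
n3.3 (P2): min(-6, -5, 8, -8) = -8
n3 (P1): max(-1, -7, -8) = -1
root (P2): min(4, 2, -1) = -1

-1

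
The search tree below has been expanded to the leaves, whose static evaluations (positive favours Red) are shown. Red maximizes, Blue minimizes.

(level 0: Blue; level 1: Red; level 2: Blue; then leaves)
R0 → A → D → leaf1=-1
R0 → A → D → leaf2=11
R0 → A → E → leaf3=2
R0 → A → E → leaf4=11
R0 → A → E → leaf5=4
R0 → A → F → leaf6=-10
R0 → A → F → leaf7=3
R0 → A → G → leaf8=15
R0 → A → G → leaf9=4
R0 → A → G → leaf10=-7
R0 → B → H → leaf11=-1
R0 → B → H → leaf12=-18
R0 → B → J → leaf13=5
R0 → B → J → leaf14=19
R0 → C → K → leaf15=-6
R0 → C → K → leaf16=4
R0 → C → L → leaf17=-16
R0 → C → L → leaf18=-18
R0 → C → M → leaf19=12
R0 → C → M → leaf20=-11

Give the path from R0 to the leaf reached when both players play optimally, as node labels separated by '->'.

D (Blue): min(-1, 11) = -1
E (Blue): min(2, 11, 4) = 2
F (Blue): min(-10, 3) = -10
G (Blue): min(15, 4, -7) = -7
A (Red): max(-1, 2, -10, -7) = 2
H (Blue): min(-1, -18) = -18
J (Blue): min(5, 19) = 5
B (Red): max(-18, 5) = 5
K (Blue): min(-6, 4) = -6
L (Blue): min(-16, -18) = -18
M (Blue): min(12, -11) = -11
C (Red): max(-6, -18, -11) = -6
R0 (Blue): min(2, 5, -6) = -6
At R0, Blue picks C (lowest: -6).
At C, Red picks K (highest: -6).
At K, Blue picks leaf15 (lowest: -6).
Terminal value -6.

R0 -> C -> K -> leaf15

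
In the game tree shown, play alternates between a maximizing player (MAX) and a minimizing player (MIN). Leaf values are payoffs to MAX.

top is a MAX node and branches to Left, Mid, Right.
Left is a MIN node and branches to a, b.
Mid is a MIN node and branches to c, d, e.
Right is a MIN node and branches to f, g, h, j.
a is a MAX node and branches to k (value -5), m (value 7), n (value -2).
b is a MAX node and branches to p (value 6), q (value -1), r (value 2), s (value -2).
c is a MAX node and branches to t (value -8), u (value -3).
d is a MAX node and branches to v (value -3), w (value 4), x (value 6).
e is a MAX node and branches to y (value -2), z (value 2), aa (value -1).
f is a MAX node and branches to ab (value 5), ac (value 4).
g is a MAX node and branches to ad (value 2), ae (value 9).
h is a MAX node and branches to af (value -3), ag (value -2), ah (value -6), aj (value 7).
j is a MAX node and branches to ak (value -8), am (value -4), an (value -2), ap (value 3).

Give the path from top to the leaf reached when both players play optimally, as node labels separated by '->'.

a (MAX): max(-5, 7, -2) = 7
b (MAX): max(6, -1, 2, -2) = 6
Left (MIN): min(7, 6) = 6
c (MAX): max(-8, -3) = -3
d (MAX): max(-3, 4, 6) = 6
e (MAX): max(-2, 2, -1) = 2
Mid (MIN): min(-3, 6, 2) = -3
f (MAX): max(5, 4) = 5
g (MAX): max(2, 9) = 9
h (MAX): max(-3, -2, -6, 7) = 7
j (MAX): max(-8, -4, -2, 3) = 3
Right (MIN): min(5, 9, 7, 3) = 3
top (MAX): max(6, -3, 3) = 6
At top, MAX picks Left (highest: 6).
At Left, MIN picks b (lowest: 6).
At b, MAX picks p (highest: 6).
Terminal value 6.

top -> Left -> b -> p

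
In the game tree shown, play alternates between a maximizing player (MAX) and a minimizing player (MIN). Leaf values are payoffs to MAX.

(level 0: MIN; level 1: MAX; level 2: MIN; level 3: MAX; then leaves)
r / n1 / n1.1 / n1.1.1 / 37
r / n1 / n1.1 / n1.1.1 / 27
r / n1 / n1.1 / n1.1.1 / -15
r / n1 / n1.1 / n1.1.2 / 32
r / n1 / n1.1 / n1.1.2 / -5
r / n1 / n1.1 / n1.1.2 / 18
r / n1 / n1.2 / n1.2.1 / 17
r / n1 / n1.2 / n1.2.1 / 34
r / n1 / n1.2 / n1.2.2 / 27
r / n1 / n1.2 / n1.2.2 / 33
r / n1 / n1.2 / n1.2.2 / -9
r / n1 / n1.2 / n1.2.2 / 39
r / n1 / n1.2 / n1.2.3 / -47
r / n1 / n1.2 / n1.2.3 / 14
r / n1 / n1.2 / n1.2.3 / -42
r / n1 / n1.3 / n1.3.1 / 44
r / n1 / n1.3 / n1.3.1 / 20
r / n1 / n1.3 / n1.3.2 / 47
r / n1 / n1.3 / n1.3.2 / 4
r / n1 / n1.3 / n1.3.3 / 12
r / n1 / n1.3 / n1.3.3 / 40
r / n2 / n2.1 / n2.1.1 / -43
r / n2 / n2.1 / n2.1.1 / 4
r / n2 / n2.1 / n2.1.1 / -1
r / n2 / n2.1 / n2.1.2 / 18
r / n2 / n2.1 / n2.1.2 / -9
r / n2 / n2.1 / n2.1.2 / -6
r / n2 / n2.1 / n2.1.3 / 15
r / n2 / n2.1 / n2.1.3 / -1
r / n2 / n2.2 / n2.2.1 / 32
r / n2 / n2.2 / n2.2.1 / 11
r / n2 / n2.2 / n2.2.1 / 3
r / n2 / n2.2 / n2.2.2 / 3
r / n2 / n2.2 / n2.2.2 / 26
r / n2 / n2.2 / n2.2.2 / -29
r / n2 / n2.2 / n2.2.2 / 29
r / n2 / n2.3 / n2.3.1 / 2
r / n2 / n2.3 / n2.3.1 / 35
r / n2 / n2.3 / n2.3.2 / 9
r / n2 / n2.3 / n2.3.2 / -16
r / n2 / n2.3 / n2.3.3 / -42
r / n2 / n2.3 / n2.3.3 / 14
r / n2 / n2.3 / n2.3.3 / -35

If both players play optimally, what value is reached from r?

29

n1.1.1 (MAX): max(37, 27, -15) = 37
n1.1.2 (MAX): max(32, -5, 18) = 32
n1.1 (MIN): min(37, 32) = 32
n1.2.1 (MAX): max(17, 34) = 34
n1.2.2 (MAX): max(27, 33, -9, 39) = 39
n1.2.3 (MAX): max(-47, 14, -42) = 14
n1.2 (MIN): min(34, 39, 14) = 14
n1.3.1 (MAX): max(44, 20) = 44
n1.3.2 (MAX): max(47, 4) = 47
n1.3.3 (MAX): max(12, 40) = 40
n1.3 (MIN): min(44, 47, 40) = 40
n1 (MAX): max(32, 14, 40) = 40
n2.1.1 (MAX): max(-43, 4, -1) = 4
n2.1.2 (MAX): max(18, -9, -6) = 18
n2.1.3 (MAX): max(15, -1) = 15
n2.1 (MIN): min(4, 18, 15) = 4
n2.2.1 (MAX): max(32, 11, 3) = 32
n2.2.2 (MAX): max(3, 26, -29, 29) = 29
n2.2 (MIN): min(32, 29) = 29
n2.3.1 (MAX): max(2, 35) = 35
n2.3.2 (MAX): max(9, -16) = 9
n2.3.3 (MAX): max(-42, 14, -35) = 14
n2.3 (MIN): min(35, 9, 14) = 9
n2 (MAX): max(4, 29, 9) = 29
r (MIN): min(40, 29) = 29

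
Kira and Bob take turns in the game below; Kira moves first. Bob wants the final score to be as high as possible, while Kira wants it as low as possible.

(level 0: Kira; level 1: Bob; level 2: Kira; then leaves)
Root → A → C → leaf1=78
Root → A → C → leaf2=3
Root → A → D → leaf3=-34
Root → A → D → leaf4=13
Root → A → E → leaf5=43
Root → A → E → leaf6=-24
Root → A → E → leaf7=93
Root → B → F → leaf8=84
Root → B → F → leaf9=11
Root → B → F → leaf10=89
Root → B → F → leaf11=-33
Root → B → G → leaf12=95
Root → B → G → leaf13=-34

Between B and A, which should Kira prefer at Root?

B

F (Kira): min(84, 11, 89, -33) = -33
G (Kira): min(95, -34) = -34
B (Bob): max(-33, -34) = -33
C (Kira): min(78, 3) = 3
D (Kira): min(-34, 13) = -34
E (Kira): min(43, -24, 93) = -24
A (Bob): max(3, -34, -24) = 3
Kira prefers the lower value; B=-33, A=3. B is better since -33 < 3.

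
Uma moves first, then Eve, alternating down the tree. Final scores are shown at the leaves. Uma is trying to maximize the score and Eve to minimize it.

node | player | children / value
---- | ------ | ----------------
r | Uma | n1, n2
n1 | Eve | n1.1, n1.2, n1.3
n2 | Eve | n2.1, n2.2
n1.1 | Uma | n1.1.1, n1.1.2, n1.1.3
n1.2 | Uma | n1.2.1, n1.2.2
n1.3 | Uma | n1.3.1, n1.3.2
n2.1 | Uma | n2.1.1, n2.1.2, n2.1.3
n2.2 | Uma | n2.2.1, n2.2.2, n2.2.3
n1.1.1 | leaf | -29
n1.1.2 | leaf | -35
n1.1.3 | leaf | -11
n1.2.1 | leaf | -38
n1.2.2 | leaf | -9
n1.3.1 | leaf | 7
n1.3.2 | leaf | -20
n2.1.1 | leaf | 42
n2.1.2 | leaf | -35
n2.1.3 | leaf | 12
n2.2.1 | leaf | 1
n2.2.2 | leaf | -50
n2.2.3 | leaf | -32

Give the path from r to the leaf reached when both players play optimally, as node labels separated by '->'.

r -> n2 -> n2.2 -> n2.2.1

n1.1 (Uma): max(-29, -35, -11) = -11
n1.2 (Uma): max(-38, -9) = -9
n1.3 (Uma): max(7, -20) = 7
n1 (Eve): min(-11, -9, 7) = -11
n2.1 (Uma): max(42, -35, 12) = 42
n2.2 (Uma): max(1, -50, -32) = 1
n2 (Eve): min(42, 1) = 1
r (Uma): max(-11, 1) = 1
At r, Uma picks n2 (highest: 1).
At n2, Eve picks n2.2 (lowest: 1).
At n2.2, Uma picks n2.2.1 (highest: 1).
Terminal value 1.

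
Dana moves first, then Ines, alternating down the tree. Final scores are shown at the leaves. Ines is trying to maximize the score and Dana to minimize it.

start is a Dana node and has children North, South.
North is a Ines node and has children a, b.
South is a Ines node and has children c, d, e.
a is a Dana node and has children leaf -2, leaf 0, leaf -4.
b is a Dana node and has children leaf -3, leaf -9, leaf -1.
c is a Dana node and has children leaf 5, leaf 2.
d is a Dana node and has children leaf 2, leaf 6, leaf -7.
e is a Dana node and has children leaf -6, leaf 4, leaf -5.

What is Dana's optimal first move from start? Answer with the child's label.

a (Dana): min(-2, 0, -4) = -4
b (Dana): min(-3, -9, -1) = -9
North (Ines): max(-4, -9) = -4
c (Dana): min(5, 2) = 2
d (Dana): min(2, 6, -7) = -7
e (Dana): min(-6, 4, -5) = -6
South (Ines): max(2, -7, -6) = 2
start (Dana): min(-4, 2) = -4
Dana at start wants the lowest of {North=-4, South=2}, so chooses North.

North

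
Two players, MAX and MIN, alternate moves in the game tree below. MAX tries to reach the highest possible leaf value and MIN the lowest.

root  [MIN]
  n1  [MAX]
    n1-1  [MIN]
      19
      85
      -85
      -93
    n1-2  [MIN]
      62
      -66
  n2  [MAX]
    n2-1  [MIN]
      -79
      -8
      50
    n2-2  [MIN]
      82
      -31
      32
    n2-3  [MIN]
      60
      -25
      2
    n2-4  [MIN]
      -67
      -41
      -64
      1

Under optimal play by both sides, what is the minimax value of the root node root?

n1-1 (MIN): min(19, 85, -85, -93) = -93
n1-2 (MIN): min(62, -66) = -66
n1 (MAX): max(-93, -66) = -66
n2-1 (MIN): min(-79, -8, 50) = -79
n2-2 (MIN): min(82, -31, 32) = -31
n2-3 (MIN): min(60, -25, 2) = -25
n2-4 (MIN): min(-67, -41, -64, 1) = -67
n2 (MAX): max(-79, -31, -25, -67) = -25
root (MIN): min(-66, -25) = -66

-66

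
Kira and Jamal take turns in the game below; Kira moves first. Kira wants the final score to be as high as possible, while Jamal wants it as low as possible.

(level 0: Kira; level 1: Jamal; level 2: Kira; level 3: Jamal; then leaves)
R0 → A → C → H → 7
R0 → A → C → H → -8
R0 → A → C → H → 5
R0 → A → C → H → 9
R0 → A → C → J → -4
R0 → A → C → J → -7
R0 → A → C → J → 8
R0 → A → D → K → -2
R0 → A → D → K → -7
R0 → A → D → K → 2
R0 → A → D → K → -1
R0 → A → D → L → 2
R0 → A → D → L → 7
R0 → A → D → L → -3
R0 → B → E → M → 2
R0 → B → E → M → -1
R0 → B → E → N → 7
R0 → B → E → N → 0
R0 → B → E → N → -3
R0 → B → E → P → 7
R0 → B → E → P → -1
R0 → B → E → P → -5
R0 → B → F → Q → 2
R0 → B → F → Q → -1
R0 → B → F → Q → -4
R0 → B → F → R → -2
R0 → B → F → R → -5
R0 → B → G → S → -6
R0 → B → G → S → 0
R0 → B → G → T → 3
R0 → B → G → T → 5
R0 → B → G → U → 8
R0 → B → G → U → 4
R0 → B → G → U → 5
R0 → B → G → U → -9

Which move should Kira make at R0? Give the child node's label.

H (Jamal): min(7, -8, 5, 9) = -8
J (Jamal): min(-4, -7, 8) = -7
C (Kira): max(-8, -7) = -7
K (Jamal): min(-2, -7, 2, -1) = -7
L (Jamal): min(2, 7, -3) = -3
D (Kira): max(-7, -3) = -3
A (Jamal): min(-7, -3) = -7
M (Jamal): min(2, -1) = -1
N (Jamal): min(7, 0, -3) = -3
P (Jamal): min(7, -1, -5) = -5
E (Kira): max(-1, -3, -5) = -1
Q (Jamal): min(2, -1, -4) = -4
R (Jamal): min(-2, -5) = -5
F (Kira): max(-4, -5) = -4
S (Jamal): min(-6, 0) = -6
T (Jamal): min(3, 5) = 3
U (Jamal): min(8, 4, 5, -9) = -9
G (Kira): max(-6, 3, -9) = 3
B (Jamal): min(-1, -4, 3) = -4
R0 (Kira): max(-7, -4) = -4
Kira at R0 wants the highest of {A=-7, B=-4}, so chooses B.

B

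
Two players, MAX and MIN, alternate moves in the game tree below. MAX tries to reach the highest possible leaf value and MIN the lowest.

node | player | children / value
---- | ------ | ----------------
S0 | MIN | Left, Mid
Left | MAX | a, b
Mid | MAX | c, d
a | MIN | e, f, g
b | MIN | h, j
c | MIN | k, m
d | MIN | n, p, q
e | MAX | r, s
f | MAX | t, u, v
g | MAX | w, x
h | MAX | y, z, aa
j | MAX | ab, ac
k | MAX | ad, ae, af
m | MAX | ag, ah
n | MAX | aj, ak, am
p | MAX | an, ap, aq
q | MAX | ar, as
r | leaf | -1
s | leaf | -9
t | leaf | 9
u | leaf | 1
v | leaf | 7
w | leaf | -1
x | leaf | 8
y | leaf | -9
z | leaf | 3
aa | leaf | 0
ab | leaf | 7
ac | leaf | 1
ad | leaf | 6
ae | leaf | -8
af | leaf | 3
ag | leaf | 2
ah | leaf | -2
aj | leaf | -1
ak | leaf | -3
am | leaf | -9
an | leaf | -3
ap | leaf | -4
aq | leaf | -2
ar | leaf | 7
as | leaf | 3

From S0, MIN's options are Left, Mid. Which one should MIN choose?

Mid

e (MAX): max(-1, -9) = -1
f (MAX): max(9, 1, 7) = 9
g (MAX): max(-1, 8) = 8
a (MIN): min(-1, 9, 8) = -1
h (MAX): max(-9, 3, 0) = 3
j (MAX): max(7, 1) = 7
b (MIN): min(3, 7) = 3
Left (MAX): max(-1, 3) = 3
k (MAX): max(6, -8, 3) = 6
m (MAX): max(2, -2) = 2
c (MIN): min(6, 2) = 2
n (MAX): max(-1, -3, -9) = -1
p (MAX): max(-3, -4, -2) = -2
q (MAX): max(7, 3) = 7
d (MIN): min(-1, -2, 7) = -2
Mid (MAX): max(2, -2) = 2
S0 (MIN): min(3, 2) = 2
MIN at S0 wants the lowest of {Left=3, Mid=2}, so chooses Mid.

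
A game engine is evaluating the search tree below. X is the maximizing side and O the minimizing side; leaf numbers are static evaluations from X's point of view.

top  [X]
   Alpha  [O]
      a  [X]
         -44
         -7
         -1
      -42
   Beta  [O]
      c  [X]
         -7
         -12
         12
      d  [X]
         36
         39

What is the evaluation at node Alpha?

-42

a (X): max(-44, -7, -1) = -1
Alpha (O): min(-1, -42) = -42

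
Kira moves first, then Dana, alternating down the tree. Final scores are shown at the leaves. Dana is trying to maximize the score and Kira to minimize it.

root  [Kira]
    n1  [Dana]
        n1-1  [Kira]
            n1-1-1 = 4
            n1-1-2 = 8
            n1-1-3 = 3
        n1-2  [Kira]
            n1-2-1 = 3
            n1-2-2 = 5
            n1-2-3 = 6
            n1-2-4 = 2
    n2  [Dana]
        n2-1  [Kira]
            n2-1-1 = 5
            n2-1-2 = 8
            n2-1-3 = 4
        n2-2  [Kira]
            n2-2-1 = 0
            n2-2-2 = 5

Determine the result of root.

3

n1-1 (Kira): min(4, 8, 3) = 3
n1-2 (Kira): min(3, 5, 6, 2) = 2
n1 (Dana): max(3, 2) = 3
n2-1 (Kira): min(5, 8, 4) = 4
n2-2 (Kira): min(0, 5) = 0
n2 (Dana): max(4, 0) = 4
root (Kira): min(3, 4) = 3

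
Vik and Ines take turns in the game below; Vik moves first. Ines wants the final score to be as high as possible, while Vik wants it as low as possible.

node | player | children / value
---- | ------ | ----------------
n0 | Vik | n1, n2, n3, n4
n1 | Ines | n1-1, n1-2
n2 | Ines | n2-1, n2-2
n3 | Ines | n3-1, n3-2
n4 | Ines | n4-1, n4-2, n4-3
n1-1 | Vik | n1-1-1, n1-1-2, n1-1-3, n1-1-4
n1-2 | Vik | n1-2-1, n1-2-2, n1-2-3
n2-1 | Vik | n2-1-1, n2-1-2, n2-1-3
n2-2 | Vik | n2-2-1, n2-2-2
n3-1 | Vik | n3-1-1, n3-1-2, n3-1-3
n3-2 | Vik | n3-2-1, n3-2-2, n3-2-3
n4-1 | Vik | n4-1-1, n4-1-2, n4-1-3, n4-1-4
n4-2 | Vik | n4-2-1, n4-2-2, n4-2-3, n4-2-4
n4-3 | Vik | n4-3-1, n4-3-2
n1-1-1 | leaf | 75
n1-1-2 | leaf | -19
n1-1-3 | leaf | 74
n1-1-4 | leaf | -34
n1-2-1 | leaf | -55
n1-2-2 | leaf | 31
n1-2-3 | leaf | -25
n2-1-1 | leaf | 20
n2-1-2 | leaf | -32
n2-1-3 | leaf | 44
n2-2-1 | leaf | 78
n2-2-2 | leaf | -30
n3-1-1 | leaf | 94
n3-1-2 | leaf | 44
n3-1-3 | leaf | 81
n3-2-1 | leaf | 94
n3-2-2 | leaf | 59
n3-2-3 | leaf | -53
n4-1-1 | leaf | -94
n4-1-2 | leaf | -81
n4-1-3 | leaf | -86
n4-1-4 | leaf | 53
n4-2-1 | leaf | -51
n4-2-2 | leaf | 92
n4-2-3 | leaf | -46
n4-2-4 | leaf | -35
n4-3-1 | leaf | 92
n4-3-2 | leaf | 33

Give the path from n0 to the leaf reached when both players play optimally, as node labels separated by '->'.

n1-1 (Vik): min(75, -19, 74, -34) = -34
n1-2 (Vik): min(-55, 31, -25) = -55
n1 (Ines): max(-34, -55) = -34
n2-1 (Vik): min(20, -32, 44) = -32
n2-2 (Vik): min(78, -30) = -30
n2 (Ines): max(-32, -30) = -30
n3-1 (Vik): min(94, 44, 81) = 44
n3-2 (Vik): min(94, 59, -53) = -53
n3 (Ines): max(44, -53) = 44
n4-1 (Vik): min(-94, -81, -86, 53) = -94
n4-2 (Vik): min(-51, 92, -46, -35) = -51
n4-3 (Vik): min(92, 33) = 33
n4 (Ines): max(-94, -51, 33) = 33
n0 (Vik): min(-34, -30, 44, 33) = -34
At n0, Vik picks n1 (lowest: -34).
At n1, Ines picks n1-1 (highest: -34).
At n1-1, Vik picks n1-1-4 (lowest: -34).
Terminal value -34.

n0 -> n1 -> n1-1 -> n1-1-4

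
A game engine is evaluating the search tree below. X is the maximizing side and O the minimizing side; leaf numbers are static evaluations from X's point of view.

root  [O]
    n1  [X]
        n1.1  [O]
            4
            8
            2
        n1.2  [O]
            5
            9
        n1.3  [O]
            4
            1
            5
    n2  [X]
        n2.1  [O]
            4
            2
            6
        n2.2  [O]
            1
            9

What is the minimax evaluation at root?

2

n1.1 (O): min(4, 8, 2) = 2
n1.2 (O): min(5, 9) = 5
n1.3 (O): min(4, 1, 5) = 1
n1 (X): max(2, 5, 1) = 5
n2.1 (O): min(4, 2, 6) = 2
n2.2 (O): min(1, 9) = 1
n2 (X): max(2, 1) = 2
root (O): min(5, 2) = 2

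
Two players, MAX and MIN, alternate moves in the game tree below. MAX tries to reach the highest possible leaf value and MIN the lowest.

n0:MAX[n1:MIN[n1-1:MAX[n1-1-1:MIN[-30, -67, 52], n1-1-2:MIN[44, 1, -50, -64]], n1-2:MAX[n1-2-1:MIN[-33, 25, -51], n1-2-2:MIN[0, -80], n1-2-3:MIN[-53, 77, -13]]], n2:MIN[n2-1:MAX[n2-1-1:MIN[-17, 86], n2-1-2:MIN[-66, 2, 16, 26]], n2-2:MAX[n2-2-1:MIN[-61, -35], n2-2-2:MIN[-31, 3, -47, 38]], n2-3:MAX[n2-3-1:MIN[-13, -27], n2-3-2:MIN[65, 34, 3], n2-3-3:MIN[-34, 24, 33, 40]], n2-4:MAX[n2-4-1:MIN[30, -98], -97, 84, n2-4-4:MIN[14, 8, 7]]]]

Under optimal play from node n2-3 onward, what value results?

3

n2-3-1 (MIN): min(-13, -27) = -27
n2-3-2 (MIN): min(65, 34, 3) = 3
n2-3-3 (MIN): min(-34, 24, 33, 40) = -34
n2-3 (MAX): max(-27, 3, -34) = 3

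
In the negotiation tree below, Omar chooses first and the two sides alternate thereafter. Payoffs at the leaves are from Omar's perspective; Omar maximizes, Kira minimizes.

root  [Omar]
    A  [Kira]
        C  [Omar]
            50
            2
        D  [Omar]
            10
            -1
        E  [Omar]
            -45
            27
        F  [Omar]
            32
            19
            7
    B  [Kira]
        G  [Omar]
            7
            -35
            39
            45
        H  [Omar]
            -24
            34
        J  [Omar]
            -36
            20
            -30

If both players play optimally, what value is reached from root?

C (Omar): max(50, 2) = 50
D (Omar): max(10, -1) = 10
E (Omar): max(-45, 27) = 27
F (Omar): max(32, 19, 7) = 32
A (Kira): min(50, 10, 27, 32) = 10
G (Omar): max(7, -35, 39, 45) = 45
H (Omar): max(-24, 34) = 34
J (Omar): max(-36, 20, -30) = 20
B (Kira): min(45, 34, 20) = 20
root (Omar): max(10, 20) = 20

20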